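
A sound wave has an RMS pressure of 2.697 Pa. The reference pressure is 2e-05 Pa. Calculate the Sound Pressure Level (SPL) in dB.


Given values:
  p = 2.697 Pa
  p_ref = 2e-05 Pa
Formula: SPL = 20 * log10(p / p_ref)
Compute ratio: p / p_ref = 2.697 / 2e-05 = 134850
Compute log10: log10(134850) = 5.129851
Multiply: SPL = 20 * 5.129851 = 102.6

102.6 dB


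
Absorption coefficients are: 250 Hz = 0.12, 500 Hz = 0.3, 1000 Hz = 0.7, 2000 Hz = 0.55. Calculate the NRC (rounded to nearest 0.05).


Given values:
  a_250 = 0.12, a_500 = 0.3
  a_1000 = 0.7, a_2000 = 0.55
Formula: NRC = (a250 + a500 + a1000 + a2000) / 4
Sum = 0.12 + 0.3 + 0.7 + 0.55 = 1.67
NRC = 1.67 / 4 = 0.4175
Rounded to nearest 0.05: 0.4

0.4


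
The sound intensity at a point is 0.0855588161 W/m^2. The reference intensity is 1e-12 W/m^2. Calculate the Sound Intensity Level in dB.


Given values:
  I = 0.0855588161 W/m^2
  I_ref = 1e-12 W/m^2
Formula: SIL = 10 * log10(I / I_ref)
Compute ratio: I / I_ref = 85558816100
Compute log10: log10(85558816100) = 10.932265
Multiply: SIL = 10 * 10.932265 = 109.32

109.32 dB


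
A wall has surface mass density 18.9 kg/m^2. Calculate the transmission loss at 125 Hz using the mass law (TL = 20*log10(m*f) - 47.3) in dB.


Given values:
  m = 18.9 kg/m^2, f = 125 Hz
Formula: TL = 20 * log10(m * f) - 47.3
Compute m * f = 18.9 * 125 = 2362.5
Compute log10(2362.5) = 3.373372
Compute 20 * 3.373372 = 67.4674
TL = 67.4674 - 47.3 = 20.17

20.17 dB


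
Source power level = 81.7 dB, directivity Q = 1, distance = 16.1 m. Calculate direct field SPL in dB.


Given values:
  Lw = 81.7 dB, Q = 1, r = 16.1 m
Formula: SPL = Lw + 10 * log10(Q / (4 * pi * r^2))
Compute 4 * pi * r^2 = 4 * pi * 16.1^2 = 3257.3289
Compute Q / denom = 1 / 3257.3289 = 0.000307
Compute 10 * log10(0.000307) = -35.1286
SPL = 81.7 + (-35.1286) = 46.57

46.57 dB


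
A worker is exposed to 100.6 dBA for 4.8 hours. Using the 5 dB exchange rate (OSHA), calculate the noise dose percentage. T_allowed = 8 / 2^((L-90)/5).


Given values:
  L = 100.6 dBA, T = 4.8 hours
Formula: T_allowed = 8 / 2^((L - 90) / 5)
Compute exponent: (100.6 - 90) / 5 = 2.12
Compute 2^(2.12) = 4.346939
T_allowed = 8 / 4.346939 = 1.840375 hours
Dose = (T / T_allowed) * 100
Dose = (4.8 / 1.840375) * 100 = 260.82

260.82 %


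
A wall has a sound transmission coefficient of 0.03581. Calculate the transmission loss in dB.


Given values:
  tau = 0.03581
Formula: TL = 10 * log10(1 / tau)
Compute 1 / tau = 1 / 0.03581 = 27.9252
Compute log10(27.9252) = 1.445996
TL = 10 * 1.445996 = 14.46

14.46 dB


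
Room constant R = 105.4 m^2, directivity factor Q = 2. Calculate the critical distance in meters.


Given values:
  R = 105.4 m^2, Q = 2
Formula: d_c = 0.141 * sqrt(Q * R)
Compute Q * R = 2 * 105.4 = 210.8
Compute sqrt(210.8) = 14.519
d_c = 0.141 * 14.519 = 2.047

2.047 m


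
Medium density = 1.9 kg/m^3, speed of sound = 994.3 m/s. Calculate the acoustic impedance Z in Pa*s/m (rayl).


Given values:
  rho = 1.9 kg/m^3
  c = 994.3 m/s
Formula: Z = rho * c
Z = 1.9 * 994.3
Z = 1889.17

1889.17 rayl


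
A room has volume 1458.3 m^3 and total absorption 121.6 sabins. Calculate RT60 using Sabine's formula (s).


Given values:
  V = 1458.3 m^3
  A = 121.6 sabins
Formula: RT60 = 0.161 * V / A
Numerator: 0.161 * 1458.3 = 234.7863
RT60 = 234.7863 / 121.6 = 1.931

1.931 s


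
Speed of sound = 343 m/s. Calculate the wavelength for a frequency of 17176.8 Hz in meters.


Given values:
  c = 343 m/s, f = 17176.8 Hz
Formula: lambda = c / f
lambda = 343 / 17176.8
lambda = 0.02

0.02 m


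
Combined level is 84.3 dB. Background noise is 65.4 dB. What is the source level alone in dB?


Given values:
  L_total = 84.3 dB, L_bg = 65.4 dB
Formula: L_source = 10 * log10(10^(L_total/10) - 10^(L_bg/10))
Convert to linear:
  10^(84.3/10) = 269153480.3927
  10^(65.4/10) = 3467368.5045
Difference: 269153480.3927 - 3467368.5045 = 265686111.8882
L_source = 10 * log10(265686111.8882) = 84.24

84.24 dB


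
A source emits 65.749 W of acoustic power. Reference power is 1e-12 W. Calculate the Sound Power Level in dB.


Given values:
  W = 65.749 W
  W_ref = 1e-12 W
Formula: SWL = 10 * log10(W / W_ref)
Compute ratio: W / W_ref = 65749000000000
Compute log10: log10(65749000000000) = 13.817889
Multiply: SWL = 10 * 13.817889 = 138.18

138.18 dB


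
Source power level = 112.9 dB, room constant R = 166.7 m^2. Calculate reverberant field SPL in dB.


Given values:
  Lw = 112.9 dB, R = 166.7 m^2
Formula: SPL = Lw + 10 * log10(4 / R)
Compute 4 / R = 4 / 166.7 = 0.023995
Compute 10 * log10(0.023995) = -16.1988
SPL = 112.9 + (-16.1988) = 96.7

96.7 dB


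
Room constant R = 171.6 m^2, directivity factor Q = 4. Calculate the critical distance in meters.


Given values:
  R = 171.6 m^2, Q = 4
Formula: d_c = 0.141 * sqrt(Q * R)
Compute Q * R = 4 * 171.6 = 686.4
Compute sqrt(686.4) = 26.1992
d_c = 0.141 * 26.1992 = 3.694

3.694 m


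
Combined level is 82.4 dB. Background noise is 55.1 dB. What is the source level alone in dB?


Given values:
  L_total = 82.4 dB, L_bg = 55.1 dB
Formula: L_source = 10 * log10(10^(L_total/10) - 10^(L_bg/10))
Convert to linear:
  10^(82.4/10) = 173780082.8749
  10^(55.1/10) = 323593.6569
Difference: 173780082.8749 - 323593.6569 = 173456489.218
L_source = 10 * log10(173456489.218) = 82.39

82.39 dB


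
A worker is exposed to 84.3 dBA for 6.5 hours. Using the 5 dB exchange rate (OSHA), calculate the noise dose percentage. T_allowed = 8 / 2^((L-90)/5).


Given values:
  L = 84.3 dBA, T = 6.5 hours
Formula: T_allowed = 8 / 2^((L - 90) / 5)
Compute exponent: (84.3 - 90) / 5 = -1.14
Compute 2^(-1.14) = 0.45376
T_allowed = 8 / 0.45376 = 17.630465 hours
Dose = (T / T_allowed) * 100
Dose = (6.5 / 17.630465) * 100 = 36.87

36.87 %


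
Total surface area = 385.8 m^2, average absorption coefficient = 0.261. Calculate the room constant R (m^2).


Given values:
  S = 385.8 m^2, alpha = 0.261
Formula: R = S * alpha / (1 - alpha)
Numerator: 385.8 * 0.261 = 100.6938
Denominator: 1 - 0.261 = 0.739
R = 100.6938 / 0.739 = 136.26

136.26 m^2


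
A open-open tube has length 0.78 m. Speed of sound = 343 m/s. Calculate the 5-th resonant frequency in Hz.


Given values:
  Tube type: open-open, L = 0.78 m, c = 343 m/s, n = 5
Formula: f_n = n * c / (2 * L)
Compute 2 * L = 2 * 0.78 = 1.56
f = 5 * 343 / 1.56
f = 1099.36

1099.36 Hz


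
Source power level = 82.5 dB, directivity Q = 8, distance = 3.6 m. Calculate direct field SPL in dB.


Given values:
  Lw = 82.5 dB, Q = 8, r = 3.6 m
Formula: SPL = Lw + 10 * log10(Q / (4 * pi * r^2))
Compute 4 * pi * r^2 = 4 * pi * 3.6^2 = 162.8602
Compute Q / denom = 8 / 162.8602 = 0.04912188
Compute 10 * log10(0.04912188) = -13.0873
SPL = 82.5 + (-13.0873) = 69.41

69.41 dB


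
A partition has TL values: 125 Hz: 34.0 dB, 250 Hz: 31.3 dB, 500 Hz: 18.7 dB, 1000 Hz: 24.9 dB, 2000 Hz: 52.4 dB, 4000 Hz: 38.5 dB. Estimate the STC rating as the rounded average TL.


Given TL values at each frequency:
  125 Hz: 34.0 dB
  250 Hz: 31.3 dB
  500 Hz: 18.7 dB
  1000 Hz: 24.9 dB
  2000 Hz: 52.4 dB
  4000 Hz: 38.5 dB
Formula: STC ~ round(average of TL values)
Sum = 34.0 + 31.3 + 18.7 + 24.9 + 52.4 + 38.5 = 199.8
Average = 199.8 / 6 = 33.3
Rounded: 33

33


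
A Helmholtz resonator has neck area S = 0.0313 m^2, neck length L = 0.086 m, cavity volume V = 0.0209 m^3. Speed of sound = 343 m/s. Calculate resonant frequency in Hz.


Given values:
  S = 0.0313 m^2, L = 0.086 m, V = 0.0209 m^3, c = 343 m/s
Formula: f = (c / (2*pi)) * sqrt(S / (V * L))
Compute V * L = 0.0209 * 0.086 = 0.0017974
Compute S / (V * L) = 0.0313 / 0.0017974 = 17.414
Compute sqrt(17.414) = 4.173009
Compute c / (2*pi) = 343 / 6.283185 = 54.590148
f = 54.590148 * 4.173009 = 227.81

227.81 Hz


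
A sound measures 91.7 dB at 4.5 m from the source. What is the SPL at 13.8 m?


Given values:
  SPL1 = 91.7 dB, r1 = 4.5 m, r2 = 13.8 m
Formula: SPL2 = SPL1 - 20 * log10(r2 / r1)
Compute ratio: r2 / r1 = 13.8 / 4.5 = 3.0667
Compute log10: log10(3.0667) = 0.486671
Compute drop: 20 * 0.486671 = 9.7334
SPL2 = 91.7 - 9.7334 = 81.97

81.97 dB


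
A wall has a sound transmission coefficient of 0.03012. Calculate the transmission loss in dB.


Given values:
  tau = 0.03012
Formula: TL = 10 * log10(1 / tau)
Compute 1 / tau = 1 / 0.03012 = 33.2005
Compute log10(33.2005) = 1.521145
TL = 10 * 1.521145 = 15.21

15.21 dB


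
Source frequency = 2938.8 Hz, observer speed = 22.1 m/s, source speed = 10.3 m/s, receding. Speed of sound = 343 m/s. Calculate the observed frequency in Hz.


Given values:
  f_s = 2938.8 Hz, v_o = 22.1 m/s, v_s = 10.3 m/s
  Direction: receding
Formula: f_o = f_s * (c - v_o) / (c + v_s)
Numerator: c - v_o = 343 - 22.1 = 320.9
Denominator: c + v_s = 343 + 10.3 = 353.3
f_o = 2938.8 * 320.9 / 353.3 = 2669.29

2669.29 Hz


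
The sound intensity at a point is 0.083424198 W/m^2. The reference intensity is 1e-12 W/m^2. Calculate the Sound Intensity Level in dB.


Given values:
  I = 0.083424198 W/m^2
  I_ref = 1e-12 W/m^2
Formula: SIL = 10 * log10(I / I_ref)
Compute ratio: I / I_ref = 83424198000
Compute log10: log10(83424198000) = 10.921292
Multiply: SIL = 10 * 10.921292 = 109.21

109.21 dB


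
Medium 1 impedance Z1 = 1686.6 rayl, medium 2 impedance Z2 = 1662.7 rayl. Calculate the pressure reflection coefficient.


Given values:
  Z1 = 1686.6 rayl, Z2 = 1662.7 rayl
Formula: R = (Z2 - Z1) / (Z2 + Z1)
Numerator: Z2 - Z1 = 1662.7 - 1686.6 = -23.9
Denominator: Z2 + Z1 = 1662.7 + 1686.6 = 3349.3
R = -23.9 / 3349.3 = -0.0071

-0.0071


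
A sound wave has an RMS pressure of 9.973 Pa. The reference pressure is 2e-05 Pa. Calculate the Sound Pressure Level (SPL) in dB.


Given values:
  p = 9.973 Pa
  p_ref = 2e-05 Pa
Formula: SPL = 20 * log10(p / p_ref)
Compute ratio: p / p_ref = 9.973 / 2e-05 = 498650
Compute log10: log10(498650) = 5.697796
Multiply: SPL = 20 * 5.697796 = 113.96

113.96 dB


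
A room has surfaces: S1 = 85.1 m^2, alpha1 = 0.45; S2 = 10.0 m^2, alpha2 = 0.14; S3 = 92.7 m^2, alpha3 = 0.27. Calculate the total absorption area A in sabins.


Given surfaces:
  Surface 1: 85.1 * 0.45 = 38.295
  Surface 2: 10.0 * 0.14 = 1.4
  Surface 3: 92.7 * 0.27 = 25.029
Formula: A = sum(Si * alpha_i)
A = 38.295 + 1.4 + 25.029
A = 64.72

64.72 sabins


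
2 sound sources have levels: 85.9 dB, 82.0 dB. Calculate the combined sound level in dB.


Formula: L_total = 10 * log10( sum(10^(Li/10)) )
  Source 1: 10^(85.9/10) = 389045144.9943
  Source 2: 10^(82.0/10) = 158489319.2461
Sum of linear values = 547534464.2404
L_total = 10 * log10(547534464.2404) = 87.38

87.38 dB


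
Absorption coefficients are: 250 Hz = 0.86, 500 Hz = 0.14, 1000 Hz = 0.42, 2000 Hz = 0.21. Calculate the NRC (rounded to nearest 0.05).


Given values:
  a_250 = 0.86, a_500 = 0.14
  a_1000 = 0.42, a_2000 = 0.21
Formula: NRC = (a250 + a500 + a1000 + a2000) / 4
Sum = 0.86 + 0.14 + 0.42 + 0.21 = 1.63
NRC = 1.63 / 4 = 0.4075
Rounded to nearest 0.05: 0.4

0.4


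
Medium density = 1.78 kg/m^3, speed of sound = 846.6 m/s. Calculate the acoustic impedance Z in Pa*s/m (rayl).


Given values:
  rho = 1.78 kg/m^3
  c = 846.6 m/s
Formula: Z = rho * c
Z = 1.78 * 846.6
Z = 1506.95

1506.95 rayl


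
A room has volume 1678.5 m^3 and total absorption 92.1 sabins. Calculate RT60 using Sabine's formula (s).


Given values:
  V = 1678.5 m^3
  A = 92.1 sabins
Formula: RT60 = 0.161 * V / A
Numerator: 0.161 * 1678.5 = 270.2385
RT60 = 270.2385 / 92.1 = 2.934

2.934 s


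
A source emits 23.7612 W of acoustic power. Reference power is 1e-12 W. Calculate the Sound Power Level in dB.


Given values:
  W = 23.7612 W
  W_ref = 1e-12 W
Formula: SWL = 10 * log10(W / W_ref)
Compute ratio: W / W_ref = 23761200000000
Compute log10: log10(23761200000000) = 13.375868
Multiply: SWL = 10 * 13.375868 = 133.76

133.76 dB


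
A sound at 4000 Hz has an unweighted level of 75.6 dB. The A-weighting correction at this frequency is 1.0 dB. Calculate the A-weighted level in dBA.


Given values:
  SPL = 75.6 dB
  A-weighting at 4000 Hz = 1.0 dB
Formula: L_A = SPL + A_weight
L_A = 75.6 + (1.0)
L_A = 76.6

76.6 dBA


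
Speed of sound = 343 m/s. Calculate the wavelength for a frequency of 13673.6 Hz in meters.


Given values:
  c = 343 m/s, f = 13673.6 Hz
Formula: lambda = c / f
lambda = 343 / 13673.6
lambda = 0.0251

0.0251 m


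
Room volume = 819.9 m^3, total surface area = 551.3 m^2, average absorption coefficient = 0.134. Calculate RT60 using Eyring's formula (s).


Given values:
  V = 819.9 m^3, S = 551.3 m^2, alpha = 0.134
Formula: RT60 = 0.161 * V / (-S * ln(1 - alpha))
Compute ln(1 - 0.134) = ln(0.866) = -0.14387
Denominator: -551.3 * -0.14387 = 79.3155
Numerator: 0.161 * 819.9 = 132.0039
RT60 = 132.0039 / 79.3155 = 1.664

1.664 s


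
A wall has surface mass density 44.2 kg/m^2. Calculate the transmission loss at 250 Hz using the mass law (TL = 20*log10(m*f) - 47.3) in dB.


Given values:
  m = 44.2 kg/m^2, f = 250 Hz
Formula: TL = 20 * log10(m * f) - 47.3
Compute m * f = 44.2 * 250 = 11050.0
Compute log10(11050.0) = 4.043362
Compute 20 * 4.043362 = 80.8672
TL = 80.8672 - 47.3 = 33.57

33.57 dB


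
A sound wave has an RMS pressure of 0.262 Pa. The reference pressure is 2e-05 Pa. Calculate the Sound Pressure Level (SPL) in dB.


Given values:
  p = 0.262 Pa
  p_ref = 2e-05 Pa
Formula: SPL = 20 * log10(p / p_ref)
Compute ratio: p / p_ref = 0.262 / 2e-05 = 13100
Compute log10: log10(13100) = 4.117271
Multiply: SPL = 20 * 4.117271 = 82.35

82.35 dB


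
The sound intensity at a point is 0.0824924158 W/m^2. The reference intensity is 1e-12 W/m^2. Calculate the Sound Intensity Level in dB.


Given values:
  I = 0.0824924158 W/m^2
  I_ref = 1e-12 W/m^2
Formula: SIL = 10 * log10(I / I_ref)
Compute ratio: I / I_ref = 82492415800
Compute log10: log10(82492415800) = 10.916414
Multiply: SIL = 10 * 10.916414 = 109.16

109.16 dB


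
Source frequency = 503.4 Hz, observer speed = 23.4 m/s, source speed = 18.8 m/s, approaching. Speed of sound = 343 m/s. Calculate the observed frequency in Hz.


Given values:
  f_s = 503.4 Hz, v_o = 23.4 m/s, v_s = 18.8 m/s
  Direction: approaching
Formula: f_o = f_s * (c + v_o) / (c - v_s)
Numerator: c + v_o = 343 + 23.4 = 366.4
Denominator: c - v_s = 343 - 18.8 = 324.2
f_o = 503.4 * 366.4 / 324.2 = 568.93

568.93 Hz


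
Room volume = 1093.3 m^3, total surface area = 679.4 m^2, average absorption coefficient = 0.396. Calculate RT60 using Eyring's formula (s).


Given values:
  V = 1093.3 m^3, S = 679.4 m^2, alpha = 0.396
Formula: RT60 = 0.161 * V / (-S * ln(1 - alpha))
Compute ln(1 - 0.396) = ln(0.604) = -0.504181
Denominator: -679.4 * -0.504181 = 342.5406
Numerator: 0.161 * 1093.3 = 176.0213
RT60 = 176.0213 / 342.5406 = 0.514

0.514 s


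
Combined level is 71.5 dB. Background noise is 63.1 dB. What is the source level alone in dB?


Given values:
  L_total = 71.5 dB, L_bg = 63.1 dB
Formula: L_source = 10 * log10(10^(L_total/10) - 10^(L_bg/10))
Convert to linear:
  10^(71.5/10) = 14125375.4462
  10^(63.1/10) = 2041737.9447
Difference: 14125375.4462 - 2041737.9447 = 12083637.5015
L_source = 10 * log10(12083637.5015) = 70.82

70.82 dB


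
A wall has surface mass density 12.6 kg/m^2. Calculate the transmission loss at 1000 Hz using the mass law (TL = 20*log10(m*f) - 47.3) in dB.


Given values:
  m = 12.6 kg/m^2, f = 1000 Hz
Formula: TL = 20 * log10(m * f) - 47.3
Compute m * f = 12.6 * 1000 = 12600.0
Compute log10(12600.0) = 4.100371
Compute 20 * 4.100371 = 82.0074
TL = 82.0074 - 47.3 = 34.71

34.71 dB


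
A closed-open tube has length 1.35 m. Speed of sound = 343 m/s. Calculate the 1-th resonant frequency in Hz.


Given values:
  Tube type: closed-open, L = 1.35 m, c = 343 m/s, n = 1
Formula: f_n = (2n - 1) * c / (4 * L)
Compute 2n - 1 = 2*1 - 1 = 1
Compute 4 * L = 4 * 1.35 = 5.4
f = 1 * 343 / 5.4
f = 63.52

63.52 Hz


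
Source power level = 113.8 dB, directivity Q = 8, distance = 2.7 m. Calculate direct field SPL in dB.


Given values:
  Lw = 113.8 dB, Q = 8, r = 2.7 m
Formula: SPL = Lw + 10 * log10(Q / (4 * pi * r^2))
Compute 4 * pi * r^2 = 4 * pi * 2.7^2 = 91.6088
Compute Q / denom = 8 / 91.6088 = 0.08732785
Compute 10 * log10(0.08732785) = -10.5885
SPL = 113.8 + (-10.5885) = 103.21

103.21 dB


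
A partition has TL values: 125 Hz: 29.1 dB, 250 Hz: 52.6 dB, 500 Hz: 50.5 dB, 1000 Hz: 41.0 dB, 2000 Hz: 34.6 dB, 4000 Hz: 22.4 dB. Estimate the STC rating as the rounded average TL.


Given TL values at each frequency:
  125 Hz: 29.1 dB
  250 Hz: 52.6 dB
  500 Hz: 50.5 dB
  1000 Hz: 41.0 dB
  2000 Hz: 34.6 dB
  4000 Hz: 22.4 dB
Formula: STC ~ round(average of TL values)
Sum = 29.1 + 52.6 + 50.5 + 41.0 + 34.6 + 22.4 = 230.2
Average = 230.2 / 6 = 38.37
Rounded: 38

38


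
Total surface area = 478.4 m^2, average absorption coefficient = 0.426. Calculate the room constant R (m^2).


Given values:
  S = 478.4 m^2, alpha = 0.426
Formula: R = S * alpha / (1 - alpha)
Numerator: 478.4 * 0.426 = 203.7984
Denominator: 1 - 0.426 = 0.574
R = 203.7984 / 0.574 = 355.05

355.05 m^2


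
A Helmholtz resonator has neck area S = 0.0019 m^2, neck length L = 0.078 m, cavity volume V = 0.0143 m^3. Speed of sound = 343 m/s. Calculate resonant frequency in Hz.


Given values:
  S = 0.0019 m^2, L = 0.078 m, V = 0.0143 m^3, c = 343 m/s
Formula: f = (c / (2*pi)) * sqrt(S / (V * L))
Compute V * L = 0.0143 * 0.078 = 0.0011154
Compute S / (V * L) = 0.0019 / 0.0011154 = 1.7034
Compute sqrt(1.7034) = 1.305144
Compute c / (2*pi) = 343 / 6.283185 = 54.590148
f = 54.590148 * 1.305144 = 71.25

71.25 Hz


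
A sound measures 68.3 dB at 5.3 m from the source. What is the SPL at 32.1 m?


Given values:
  SPL1 = 68.3 dB, r1 = 5.3 m, r2 = 32.1 m
Formula: SPL2 = SPL1 - 20 * log10(r2 / r1)
Compute ratio: r2 / r1 = 32.1 / 5.3 = 6.0566
Compute log10: log10(6.0566) = 0.782229
Compute drop: 20 * 0.782229 = 15.6446
SPL2 = 68.3 - 15.6446 = 52.66

52.66 dB


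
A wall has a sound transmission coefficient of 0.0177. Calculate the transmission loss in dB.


Given values:
  tau = 0.0177
Formula: TL = 10 * log10(1 / tau)
Compute 1 / tau = 1 / 0.0177 = 56.4972
Compute log10(56.4972) = 1.752027
TL = 10 * 1.752027 = 17.52

17.52 dB


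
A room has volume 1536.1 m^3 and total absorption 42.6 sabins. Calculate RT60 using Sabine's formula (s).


Given values:
  V = 1536.1 m^3
  A = 42.6 sabins
Formula: RT60 = 0.161 * V / A
Numerator: 0.161 * 1536.1 = 247.3121
RT60 = 247.3121 / 42.6 = 5.805

5.805 s


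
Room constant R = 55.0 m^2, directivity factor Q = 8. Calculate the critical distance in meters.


Given values:
  R = 55.0 m^2, Q = 8
Formula: d_c = 0.141 * sqrt(Q * R)
Compute Q * R = 8 * 55.0 = 440.0
Compute sqrt(440.0) = 20.9762
d_c = 0.141 * 20.9762 = 2.958

2.958 m


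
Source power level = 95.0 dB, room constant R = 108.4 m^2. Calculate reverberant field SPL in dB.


Given values:
  Lw = 95.0 dB, R = 108.4 m^2
Formula: SPL = Lw + 10 * log10(4 / R)
Compute 4 / R = 4 / 108.4 = 0.0369
Compute 10 * log10(0.0369) = -14.3297
SPL = 95.0 + (-14.3297) = 80.67

80.67 dB


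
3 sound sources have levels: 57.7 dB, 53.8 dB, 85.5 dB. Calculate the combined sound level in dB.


Formula: L_total = 10 * log10( sum(10^(Li/10)) )
  Source 1: 10^(57.7/10) = 588843.6554
  Source 2: 10^(53.8/10) = 239883.2919
  Source 3: 10^(85.5/10) = 354813389.2336
Sum of linear values = 355642116.1809
L_total = 10 * log10(355642116.1809) = 85.51

85.51 dB


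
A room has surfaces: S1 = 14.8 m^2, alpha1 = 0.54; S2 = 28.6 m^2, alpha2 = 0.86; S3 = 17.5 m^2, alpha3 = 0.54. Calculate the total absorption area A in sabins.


Given surfaces:
  Surface 1: 14.8 * 0.54 = 7.992
  Surface 2: 28.6 * 0.86 = 24.596
  Surface 3: 17.5 * 0.54 = 9.45
Formula: A = sum(Si * alpha_i)
A = 7.992 + 24.596 + 9.45
A = 42.04

42.04 sabins


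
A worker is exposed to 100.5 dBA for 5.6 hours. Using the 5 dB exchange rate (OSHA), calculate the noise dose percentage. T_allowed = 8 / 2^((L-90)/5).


Given values:
  L = 100.5 dBA, T = 5.6 hours
Formula: T_allowed = 8 / 2^((L - 90) / 5)
Compute exponent: (100.5 - 90) / 5 = 2.1
Compute 2^(2.1) = 4.287094
T_allowed = 8 / 4.287094 = 1.866066 hours
Dose = (T / T_allowed) * 100
Dose = (5.6 / 1.866066) * 100 = 300.1

300.1 %


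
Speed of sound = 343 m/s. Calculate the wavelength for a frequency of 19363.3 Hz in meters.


Given values:
  c = 343 m/s, f = 19363.3 Hz
Formula: lambda = c / f
lambda = 343 / 19363.3
lambda = 0.0177

0.0177 m


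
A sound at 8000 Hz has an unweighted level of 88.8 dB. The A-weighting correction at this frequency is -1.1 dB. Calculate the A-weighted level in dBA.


Given values:
  SPL = 88.8 dB
  A-weighting at 8000 Hz = -1.1 dB
Formula: L_A = SPL + A_weight
L_A = 88.8 + (-1.1)
L_A = 87.7

87.7 dBA


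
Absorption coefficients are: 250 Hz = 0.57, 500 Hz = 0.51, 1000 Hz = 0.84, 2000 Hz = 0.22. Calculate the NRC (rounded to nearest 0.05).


Given values:
  a_250 = 0.57, a_500 = 0.51
  a_1000 = 0.84, a_2000 = 0.22
Formula: NRC = (a250 + a500 + a1000 + a2000) / 4
Sum = 0.57 + 0.51 + 0.84 + 0.22 = 2.14
NRC = 2.14 / 4 = 0.535
Rounded to nearest 0.05: 0.55

0.55


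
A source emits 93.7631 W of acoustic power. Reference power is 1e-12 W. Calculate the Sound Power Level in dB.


Given values:
  W = 93.7631 W
  W_ref = 1e-12 W
Formula: SWL = 10 * log10(W / W_ref)
Compute ratio: W / W_ref = 93763100000000
Compute log10: log10(93763100000000) = 13.972032
Multiply: SWL = 10 * 13.972032 = 139.72

139.72 dB


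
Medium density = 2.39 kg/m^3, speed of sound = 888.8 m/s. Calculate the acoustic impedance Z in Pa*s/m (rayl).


Given values:
  rho = 2.39 kg/m^3
  c = 888.8 m/s
Formula: Z = rho * c
Z = 2.39 * 888.8
Z = 2124.23

2124.23 rayl


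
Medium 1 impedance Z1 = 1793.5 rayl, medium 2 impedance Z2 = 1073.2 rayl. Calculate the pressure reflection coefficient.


Given values:
  Z1 = 1793.5 rayl, Z2 = 1073.2 rayl
Formula: R = (Z2 - Z1) / (Z2 + Z1)
Numerator: Z2 - Z1 = 1073.2 - 1793.5 = -720.3
Denominator: Z2 + Z1 = 1073.2 + 1793.5 = 2866.7
R = -720.3 / 2866.7 = -0.2513

-0.2513


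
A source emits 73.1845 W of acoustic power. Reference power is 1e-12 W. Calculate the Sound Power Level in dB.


Given values:
  W = 73.1845 W
  W_ref = 1e-12 W
Formula: SWL = 10 * log10(W / W_ref)
Compute ratio: W / W_ref = 73184500000000
Compute log10: log10(73184500000000) = 13.864419
Multiply: SWL = 10 * 13.864419 = 138.64

138.64 dB


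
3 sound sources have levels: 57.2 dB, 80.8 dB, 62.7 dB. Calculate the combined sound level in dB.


Formula: L_total = 10 * log10( sum(10^(Li/10)) )
  Source 1: 10^(57.2/10) = 524807.4602
  Source 2: 10^(80.8/10) = 120226443.4617
  Source 3: 10^(62.7/10) = 1862087.1367
Sum of linear values = 122613338.0586
L_total = 10 * log10(122613338.0586) = 80.89

80.89 dB


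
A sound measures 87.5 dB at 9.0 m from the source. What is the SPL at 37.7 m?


Given values:
  SPL1 = 87.5 dB, r1 = 9.0 m, r2 = 37.7 m
Formula: SPL2 = SPL1 - 20 * log10(r2 / r1)
Compute ratio: r2 / r1 = 37.7 / 9.0 = 4.1889
Compute log10: log10(4.1889) = 0.6221
Compute drop: 20 * 0.6221 = 12.442
SPL2 = 87.5 - 12.442 = 75.06

75.06 dB


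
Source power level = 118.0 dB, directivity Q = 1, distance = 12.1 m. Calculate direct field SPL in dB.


Given values:
  Lw = 118.0 dB, Q = 1, r = 12.1 m
Formula: SPL = Lw + 10 * log10(Q / (4 * pi * r^2))
Compute 4 * pi * r^2 = 4 * pi * 12.1^2 = 1839.8423
Compute Q / denom = 1 / 1839.8423 = 0.00054352
Compute 10 * log10(0.00054352) = -32.6478
SPL = 118.0 + (-32.6478) = 85.35

85.35 dB


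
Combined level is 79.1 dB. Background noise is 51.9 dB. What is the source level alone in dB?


Given values:
  L_total = 79.1 dB, L_bg = 51.9 dB
Formula: L_source = 10 * log10(10^(L_total/10) - 10^(L_bg/10))
Convert to linear:
  10^(79.1/10) = 81283051.6164
  10^(51.9/10) = 154881.6619
Difference: 81283051.6164 - 154881.6619 = 81128169.9545
L_source = 10 * log10(81128169.9545) = 79.09

79.09 dB


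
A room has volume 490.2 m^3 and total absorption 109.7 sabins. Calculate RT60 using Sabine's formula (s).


Given values:
  V = 490.2 m^3
  A = 109.7 sabins
Formula: RT60 = 0.161 * V / A
Numerator: 0.161 * 490.2 = 78.9222
RT60 = 78.9222 / 109.7 = 0.719

0.719 s


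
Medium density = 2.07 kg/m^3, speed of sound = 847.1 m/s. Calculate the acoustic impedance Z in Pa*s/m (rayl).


Given values:
  rho = 2.07 kg/m^3
  c = 847.1 m/s
Formula: Z = rho * c
Z = 2.07 * 847.1
Z = 1753.5

1753.5 rayl


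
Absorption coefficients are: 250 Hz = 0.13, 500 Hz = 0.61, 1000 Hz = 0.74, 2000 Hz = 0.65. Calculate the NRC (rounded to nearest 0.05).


Given values:
  a_250 = 0.13, a_500 = 0.61
  a_1000 = 0.74, a_2000 = 0.65
Formula: NRC = (a250 + a500 + a1000 + a2000) / 4
Sum = 0.13 + 0.61 + 0.74 + 0.65 = 2.13
NRC = 2.13 / 4 = 0.5325
Rounded to nearest 0.05: 0.55

0.55


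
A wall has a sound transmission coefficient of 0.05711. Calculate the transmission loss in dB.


Given values:
  tau = 0.05711
Formula: TL = 10 * log10(1 / tau)
Compute 1 / tau = 1 / 0.05711 = 17.5101
Compute log10(17.5101) = 1.243289
TL = 10 * 1.243289 = 12.43

12.43 dB


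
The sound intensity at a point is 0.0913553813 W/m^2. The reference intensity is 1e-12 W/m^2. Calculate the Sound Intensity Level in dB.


Given values:
  I = 0.0913553813 W/m^2
  I_ref = 1e-12 W/m^2
Formula: SIL = 10 * log10(I / I_ref)
Compute ratio: I / I_ref = 91355381300
Compute log10: log10(91355381300) = 10.960734
Multiply: SIL = 10 * 10.960734 = 109.61

109.61 dB


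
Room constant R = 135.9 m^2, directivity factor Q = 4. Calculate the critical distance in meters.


Given values:
  R = 135.9 m^2, Q = 4
Formula: d_c = 0.141 * sqrt(Q * R)
Compute Q * R = 4 * 135.9 = 543.6
Compute sqrt(543.6) = 23.3152
d_c = 0.141 * 23.3152 = 3.287

3.287 m


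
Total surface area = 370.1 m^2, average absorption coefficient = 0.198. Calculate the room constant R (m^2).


Given values:
  S = 370.1 m^2, alpha = 0.198
Formula: R = S * alpha / (1 - alpha)
Numerator: 370.1 * 0.198 = 73.2798
Denominator: 1 - 0.198 = 0.802
R = 73.2798 / 0.802 = 91.37

91.37 m^2


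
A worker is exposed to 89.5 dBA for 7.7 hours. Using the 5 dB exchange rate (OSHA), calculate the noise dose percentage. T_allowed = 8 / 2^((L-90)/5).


Given values:
  L = 89.5 dBA, T = 7.7 hours
Formula: T_allowed = 8 / 2^((L - 90) / 5)
Compute exponent: (89.5 - 90) / 5 = -0.1
Compute 2^(-0.1) = 0.933033
T_allowed = 8 / 0.933033 = 8.574188 hours
Dose = (T / T_allowed) * 100
Dose = (7.7 / 8.574188) * 100 = 89.8

89.8 %


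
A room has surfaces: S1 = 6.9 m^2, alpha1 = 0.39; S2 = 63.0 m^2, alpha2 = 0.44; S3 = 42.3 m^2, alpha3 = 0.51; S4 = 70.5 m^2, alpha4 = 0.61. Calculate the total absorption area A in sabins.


Given surfaces:
  Surface 1: 6.9 * 0.39 = 2.691
  Surface 2: 63.0 * 0.44 = 27.72
  Surface 3: 42.3 * 0.51 = 21.573
  Surface 4: 70.5 * 0.61 = 43.005
Formula: A = sum(Si * alpha_i)
A = 2.691 + 27.72 + 21.573 + 43.005
A = 94.99

94.99 sabins


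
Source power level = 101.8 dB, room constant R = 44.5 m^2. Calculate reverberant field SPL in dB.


Given values:
  Lw = 101.8 dB, R = 44.5 m^2
Formula: SPL = Lw + 10 * log10(4 / R)
Compute 4 / R = 4 / 44.5 = 0.089888
Compute 10 * log10(0.089888) = -10.463
SPL = 101.8 + (-10.463) = 91.34

91.34 dB


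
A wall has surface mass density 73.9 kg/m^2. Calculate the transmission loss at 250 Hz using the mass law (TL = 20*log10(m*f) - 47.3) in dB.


Given values:
  m = 73.9 kg/m^2, f = 250 Hz
Formula: TL = 20 * log10(m * f) - 47.3
Compute m * f = 73.9 * 250 = 18475.0
Compute log10(18475.0) = 4.266584
Compute 20 * 4.266584 = 85.3317
TL = 85.3317 - 47.3 = 38.03

38.03 dB


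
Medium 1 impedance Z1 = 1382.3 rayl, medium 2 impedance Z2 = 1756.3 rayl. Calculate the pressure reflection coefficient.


Given values:
  Z1 = 1382.3 rayl, Z2 = 1756.3 rayl
Formula: R = (Z2 - Z1) / (Z2 + Z1)
Numerator: Z2 - Z1 = 1756.3 - 1382.3 = 374.0
Denominator: Z2 + Z1 = 1756.3 + 1382.3 = 3138.6
R = 374.0 / 3138.6 = 0.1192

0.1192


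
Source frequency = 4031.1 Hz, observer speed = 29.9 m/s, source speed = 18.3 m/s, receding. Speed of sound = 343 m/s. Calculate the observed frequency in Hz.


Given values:
  f_s = 4031.1 Hz, v_o = 29.9 m/s, v_s = 18.3 m/s
  Direction: receding
Formula: f_o = f_s * (c - v_o) / (c + v_s)
Numerator: c - v_o = 343 - 29.9 = 313.1
Denominator: c + v_s = 343 + 18.3 = 361.3
f_o = 4031.1 * 313.1 / 361.3 = 3493.32

3493.32 Hz


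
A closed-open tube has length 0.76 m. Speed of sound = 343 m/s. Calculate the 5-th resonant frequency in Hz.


Given values:
  Tube type: closed-open, L = 0.76 m, c = 343 m/s, n = 5
Formula: f_n = (2n - 1) * c / (4 * L)
Compute 2n - 1 = 2*5 - 1 = 9
Compute 4 * L = 4 * 0.76 = 3.04
f = 9 * 343 / 3.04
f = 1015.46

1015.46 Hz


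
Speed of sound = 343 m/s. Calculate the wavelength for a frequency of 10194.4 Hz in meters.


Given values:
  c = 343 m/s, f = 10194.4 Hz
Formula: lambda = c / f
lambda = 343 / 10194.4
lambda = 0.0336

0.0336 m


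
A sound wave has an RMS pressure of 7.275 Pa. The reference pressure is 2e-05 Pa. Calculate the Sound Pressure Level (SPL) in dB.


Given values:
  p = 7.275 Pa
  p_ref = 2e-05 Pa
Formula: SPL = 20 * log10(p / p_ref)
Compute ratio: p / p_ref = 7.275 / 2e-05 = 363750
Compute log10: log10(363750) = 5.560803
Multiply: SPL = 20 * 5.560803 = 111.22

111.22 dB


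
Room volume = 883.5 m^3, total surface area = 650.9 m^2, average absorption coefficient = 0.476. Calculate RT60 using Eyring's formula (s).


Given values:
  V = 883.5 m^3, S = 650.9 m^2, alpha = 0.476
Formula: RT60 = 0.161 * V / (-S * ln(1 - alpha))
Compute ln(1 - 0.476) = ln(0.524) = -0.646264
Denominator: -650.9 * -0.646264 = 420.6532
Numerator: 0.161 * 883.5 = 142.2435
RT60 = 142.2435 / 420.6532 = 0.338

0.338 s


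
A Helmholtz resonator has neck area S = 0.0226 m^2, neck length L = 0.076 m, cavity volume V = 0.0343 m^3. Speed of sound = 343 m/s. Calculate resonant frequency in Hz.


Given values:
  S = 0.0226 m^2, L = 0.076 m, V = 0.0343 m^3, c = 343 m/s
Formula: f = (c / (2*pi)) * sqrt(S / (V * L))
Compute V * L = 0.0343 * 0.076 = 0.0026068
Compute S / (V * L) = 0.0226 / 0.0026068 = 8.6696
Compute sqrt(8.6696) = 2.944418
Compute c / (2*pi) = 343 / 6.283185 = 54.590148
f = 54.590148 * 2.944418 = 160.74

160.74 Hz


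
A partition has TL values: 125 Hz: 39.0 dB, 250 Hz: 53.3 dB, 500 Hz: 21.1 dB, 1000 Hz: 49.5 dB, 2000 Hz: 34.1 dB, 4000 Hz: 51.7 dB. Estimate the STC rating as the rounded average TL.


Given TL values at each frequency:
  125 Hz: 39.0 dB
  250 Hz: 53.3 dB
  500 Hz: 21.1 dB
  1000 Hz: 49.5 dB
  2000 Hz: 34.1 dB
  4000 Hz: 51.7 dB
Formula: STC ~ round(average of TL values)
Sum = 39.0 + 53.3 + 21.1 + 49.5 + 34.1 + 51.7 = 248.7
Average = 248.7 / 6 = 41.45
Rounded: 41

41


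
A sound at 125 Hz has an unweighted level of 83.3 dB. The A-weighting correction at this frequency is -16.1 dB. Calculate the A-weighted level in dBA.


Given values:
  SPL = 83.3 dB
  A-weighting at 125 Hz = -16.1 dB
Formula: L_A = SPL + A_weight
L_A = 83.3 + (-16.1)
L_A = 67.2

67.2 dBA


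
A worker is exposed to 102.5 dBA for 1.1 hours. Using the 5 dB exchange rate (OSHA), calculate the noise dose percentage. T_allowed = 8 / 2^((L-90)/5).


Given values:
  L = 102.5 dBA, T = 1.1 hours
Formula: T_allowed = 8 / 2^((L - 90) / 5)
Compute exponent: (102.5 - 90) / 5 = 2.5
Compute 2^(2.5) = 5.656854
T_allowed = 8 / 5.656854 = 1.414214 hours
Dose = (T / T_allowed) * 100
Dose = (1.1 / 1.414214) * 100 = 77.78

77.78 %


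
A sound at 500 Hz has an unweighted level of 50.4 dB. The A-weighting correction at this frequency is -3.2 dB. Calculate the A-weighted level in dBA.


Given values:
  SPL = 50.4 dB
  A-weighting at 500 Hz = -3.2 dB
Formula: L_A = SPL + A_weight
L_A = 50.4 + (-3.2)
L_A = 47.2

47.2 dBA


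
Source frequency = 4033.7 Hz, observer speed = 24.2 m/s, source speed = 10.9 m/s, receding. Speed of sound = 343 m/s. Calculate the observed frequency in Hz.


Given values:
  f_s = 4033.7 Hz, v_o = 24.2 m/s, v_s = 10.9 m/s
  Direction: receding
Formula: f_o = f_s * (c - v_o) / (c + v_s)
Numerator: c - v_o = 343 - 24.2 = 318.8
Denominator: c + v_s = 343 + 10.9 = 353.9
f_o = 4033.7 * 318.8 / 353.9 = 3633.64

3633.64 Hz


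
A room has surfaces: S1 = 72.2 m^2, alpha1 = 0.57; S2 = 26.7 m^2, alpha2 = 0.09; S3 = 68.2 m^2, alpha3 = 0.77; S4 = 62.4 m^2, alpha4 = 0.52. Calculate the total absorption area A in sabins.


Given surfaces:
  Surface 1: 72.2 * 0.57 = 41.154
  Surface 2: 26.7 * 0.09 = 2.403
  Surface 3: 68.2 * 0.77 = 52.514
  Surface 4: 62.4 * 0.52 = 32.448
Formula: A = sum(Si * alpha_i)
A = 41.154 + 2.403 + 52.514 + 32.448
A = 128.52

128.52 sabins


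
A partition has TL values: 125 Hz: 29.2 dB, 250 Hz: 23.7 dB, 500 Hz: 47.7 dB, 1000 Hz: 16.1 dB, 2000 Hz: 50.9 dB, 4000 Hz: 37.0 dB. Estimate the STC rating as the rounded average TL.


Given TL values at each frequency:
  125 Hz: 29.2 dB
  250 Hz: 23.7 dB
  500 Hz: 47.7 dB
  1000 Hz: 16.1 dB
  2000 Hz: 50.9 dB
  4000 Hz: 37.0 dB
Formula: STC ~ round(average of TL values)
Sum = 29.2 + 23.7 + 47.7 + 16.1 + 50.9 + 37.0 = 204.6
Average = 204.6 / 6 = 34.1
Rounded: 34

34


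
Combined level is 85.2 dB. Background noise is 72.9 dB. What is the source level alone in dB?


Given values:
  L_total = 85.2 dB, L_bg = 72.9 dB
Formula: L_source = 10 * log10(10^(L_total/10) - 10^(L_bg/10))
Convert to linear:
  10^(85.2/10) = 331131121.4826
  10^(72.9/10) = 19498445.9976
Difference: 331131121.4826 - 19498445.9976 = 311632675.485
L_source = 10 * log10(311632675.485) = 84.94

84.94 dB


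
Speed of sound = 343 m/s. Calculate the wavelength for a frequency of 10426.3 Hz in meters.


Given values:
  c = 343 m/s, f = 10426.3 Hz
Formula: lambda = c / f
lambda = 343 / 10426.3
lambda = 0.0329

0.0329 m


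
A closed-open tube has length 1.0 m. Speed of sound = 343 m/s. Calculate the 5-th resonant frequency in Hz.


Given values:
  Tube type: closed-open, L = 1.0 m, c = 343 m/s, n = 5
Formula: f_n = (2n - 1) * c / (4 * L)
Compute 2n - 1 = 2*5 - 1 = 9
Compute 4 * L = 4 * 1.0 = 4.0
f = 9 * 343 / 4.0
f = 771.75

771.75 Hz


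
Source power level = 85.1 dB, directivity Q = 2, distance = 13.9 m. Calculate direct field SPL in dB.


Given values:
  Lw = 85.1 dB, Q = 2, r = 13.9 m
Formula: SPL = Lw + 10 * log10(Q / (4 * pi * r^2))
Compute 4 * pi * r^2 = 4 * pi * 13.9^2 = 2427.9485
Compute Q / denom = 2 / 2427.9485 = 0.00082374
Compute 10 * log10(0.00082374) = -30.8421
SPL = 85.1 + (-30.8421) = 54.26

54.26 dB


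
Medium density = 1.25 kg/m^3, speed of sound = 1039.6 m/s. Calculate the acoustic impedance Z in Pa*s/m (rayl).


Given values:
  rho = 1.25 kg/m^3
  c = 1039.6 m/s
Formula: Z = rho * c
Z = 1.25 * 1039.6
Z = 1299.5

1299.5 rayl


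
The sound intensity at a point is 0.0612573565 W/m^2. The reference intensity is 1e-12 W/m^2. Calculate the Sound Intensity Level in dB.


Given values:
  I = 0.0612573565 W/m^2
  I_ref = 1e-12 W/m^2
Formula: SIL = 10 * log10(I / I_ref)
Compute ratio: I / I_ref = 61257356500
Compute log10: log10(61257356500) = 10.787158
Multiply: SIL = 10 * 10.787158 = 107.87

107.87 dB


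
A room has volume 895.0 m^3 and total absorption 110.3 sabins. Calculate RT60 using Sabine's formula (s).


Given values:
  V = 895.0 m^3
  A = 110.3 sabins
Formula: RT60 = 0.161 * V / A
Numerator: 0.161 * 895.0 = 144.095
RT60 = 144.095 / 110.3 = 1.306

1.306 s


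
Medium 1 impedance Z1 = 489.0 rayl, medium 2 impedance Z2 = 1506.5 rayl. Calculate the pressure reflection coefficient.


Given values:
  Z1 = 489.0 rayl, Z2 = 1506.5 rayl
Formula: R = (Z2 - Z1) / (Z2 + Z1)
Numerator: Z2 - Z1 = 1506.5 - 489.0 = 1017.5
Denominator: Z2 + Z1 = 1506.5 + 489.0 = 1995.5
R = 1017.5 / 1995.5 = 0.5099

0.5099


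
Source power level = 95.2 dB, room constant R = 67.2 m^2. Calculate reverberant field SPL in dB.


Given values:
  Lw = 95.2 dB, R = 67.2 m^2
Formula: SPL = Lw + 10 * log10(4 / R)
Compute 4 / R = 4 / 67.2 = 0.059524
Compute 10 * log10(0.059524) = -12.2531
SPL = 95.2 + (-12.2531) = 82.95

82.95 dB


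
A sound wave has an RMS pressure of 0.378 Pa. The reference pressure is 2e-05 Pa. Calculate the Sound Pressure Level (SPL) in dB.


Given values:
  p = 0.378 Pa
  p_ref = 2e-05 Pa
Formula: SPL = 20 * log10(p / p_ref)
Compute ratio: p / p_ref = 0.378 / 2e-05 = 18900
Compute log10: log10(18900) = 4.276462
Multiply: SPL = 20 * 4.276462 = 85.53

85.53 dB


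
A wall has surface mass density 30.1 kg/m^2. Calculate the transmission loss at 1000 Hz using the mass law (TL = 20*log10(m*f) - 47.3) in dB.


Given values:
  m = 30.1 kg/m^2, f = 1000 Hz
Formula: TL = 20 * log10(m * f) - 47.3
Compute m * f = 30.1 * 1000 = 30100.0
Compute log10(30100.0) = 4.478566
Compute 20 * 4.478566 = 89.5713
TL = 89.5713 - 47.3 = 42.27

42.27 dB


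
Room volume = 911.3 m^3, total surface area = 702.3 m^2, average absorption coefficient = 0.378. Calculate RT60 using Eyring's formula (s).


Given values:
  V = 911.3 m^3, S = 702.3 m^2, alpha = 0.378
Formula: RT60 = 0.161 * V / (-S * ln(1 - alpha))
Compute ln(1 - 0.378) = ln(0.622) = -0.474815
Denominator: -702.3 * -0.474815 = 333.4626
Numerator: 0.161 * 911.3 = 146.7193
RT60 = 146.7193 / 333.4626 = 0.44

0.44 s


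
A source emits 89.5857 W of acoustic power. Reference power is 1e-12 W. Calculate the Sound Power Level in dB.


Given values:
  W = 89.5857 W
  W_ref = 1e-12 W
Formula: SWL = 10 * log10(W / W_ref)
Compute ratio: W / W_ref = 89585700000000
Compute log10: log10(89585700000000) = 13.952239
Multiply: SWL = 10 * 13.952239 = 139.52

139.52 dB


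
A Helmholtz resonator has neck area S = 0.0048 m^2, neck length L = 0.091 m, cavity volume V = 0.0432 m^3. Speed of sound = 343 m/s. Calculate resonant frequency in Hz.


Given values:
  S = 0.0048 m^2, L = 0.091 m, V = 0.0432 m^3, c = 343 m/s
Formula: f = (c / (2*pi)) * sqrt(S / (V * L))
Compute V * L = 0.0432 * 0.091 = 0.0039312
Compute S / (V * L) = 0.0048 / 0.0039312 = 1.221
Compute sqrt(1.221) = 1.104989
Compute c / (2*pi) = 343 / 6.283185 = 54.590148
f = 54.590148 * 1.104989 = 60.32

60.32 Hz


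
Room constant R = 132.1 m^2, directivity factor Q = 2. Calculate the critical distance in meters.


Given values:
  R = 132.1 m^2, Q = 2
Formula: d_c = 0.141 * sqrt(Q * R)
Compute Q * R = 2 * 132.1 = 264.2
Compute sqrt(264.2) = 16.2542
d_c = 0.141 * 16.2542 = 2.292

2.292 m


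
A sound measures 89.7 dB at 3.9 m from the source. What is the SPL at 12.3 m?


Given values:
  SPL1 = 89.7 dB, r1 = 3.9 m, r2 = 12.3 m
Formula: SPL2 = SPL1 - 20 * log10(r2 / r1)
Compute ratio: r2 / r1 = 12.3 / 3.9 = 3.1538
Compute log10: log10(3.1538) = 0.498834
Compute drop: 20 * 0.498834 = 9.9767
SPL2 = 89.7 - 9.9767 = 79.72

79.72 dB


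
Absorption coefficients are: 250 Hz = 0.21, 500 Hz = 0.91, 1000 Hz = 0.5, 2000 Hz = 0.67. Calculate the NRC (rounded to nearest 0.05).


Given values:
  a_250 = 0.21, a_500 = 0.91
  a_1000 = 0.5, a_2000 = 0.67
Formula: NRC = (a250 + a500 + a1000 + a2000) / 4
Sum = 0.21 + 0.91 + 0.5 + 0.67 = 2.29
NRC = 2.29 / 4 = 0.5725
Rounded to nearest 0.05: 0.55

0.55


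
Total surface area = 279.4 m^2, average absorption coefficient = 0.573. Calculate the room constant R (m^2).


Given values:
  S = 279.4 m^2, alpha = 0.573
Formula: R = S * alpha / (1 - alpha)
Numerator: 279.4 * 0.573 = 160.0962
Denominator: 1 - 0.573 = 0.427
R = 160.0962 / 0.427 = 374.93

374.93 m^2


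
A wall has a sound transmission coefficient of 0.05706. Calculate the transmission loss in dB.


Given values:
  tau = 0.05706
Formula: TL = 10 * log10(1 / tau)
Compute 1 / tau = 1 / 0.05706 = 17.5254
Compute log10(17.5254) = 1.243668
TL = 10 * 1.243668 = 12.44

12.44 dB


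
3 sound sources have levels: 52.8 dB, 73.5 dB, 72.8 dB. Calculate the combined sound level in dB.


Formula: L_total = 10 * log10( sum(10^(Li/10)) )
  Source 1: 10^(52.8/10) = 190546.0718
  Source 2: 10^(73.5/10) = 22387211.3857
  Source 3: 10^(72.8/10) = 19054607.1796
Sum of linear values = 41632364.6371
L_total = 10 * log10(41632364.6371) = 76.19

76.19 dB
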